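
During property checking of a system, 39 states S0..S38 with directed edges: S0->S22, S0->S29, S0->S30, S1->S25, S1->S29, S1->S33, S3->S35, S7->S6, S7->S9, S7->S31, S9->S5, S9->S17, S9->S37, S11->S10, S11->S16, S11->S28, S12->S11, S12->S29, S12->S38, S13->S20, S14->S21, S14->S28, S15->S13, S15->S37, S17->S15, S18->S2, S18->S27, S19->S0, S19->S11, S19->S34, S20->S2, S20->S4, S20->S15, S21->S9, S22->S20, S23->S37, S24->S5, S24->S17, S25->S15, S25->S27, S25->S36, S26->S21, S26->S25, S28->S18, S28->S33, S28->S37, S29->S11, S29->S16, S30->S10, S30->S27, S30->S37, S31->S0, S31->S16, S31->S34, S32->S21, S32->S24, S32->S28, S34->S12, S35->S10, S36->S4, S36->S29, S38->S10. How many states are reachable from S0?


BFS from S0:
  layer 0: {S0}
  layer 1: {S22, S29, S30}
  layer 2: {S10, S11, S16, S20, S27, S37}
  layer 3: {S2, S4, S15, S28}
  layer 4: {S13, S18, S33}
Reachable set: {S0, S2, S4, S10, S11, S13, S15, S16, S18, S20, S22, S27, S28, S29, S30, S33, S37}
Count = 17

17


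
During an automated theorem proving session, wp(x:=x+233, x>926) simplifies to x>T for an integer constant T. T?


Formula: wp(x:=E, P) = P[E/x] (substitute E for x in postcondition)
Step 1: Postcondition: x>926
Step 2: Substitute x+233 for x: x+233>926
Step 3: Solve for x: x > 926-233 = 693

693


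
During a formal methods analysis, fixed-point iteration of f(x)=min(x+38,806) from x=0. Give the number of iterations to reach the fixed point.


Step 1: x=0, cap=806, increment=38
Step 2: x grows by 38 each step until capped at 806; fixed point is x=806
Step 3: iterations = ceil(806/38) = 22

22


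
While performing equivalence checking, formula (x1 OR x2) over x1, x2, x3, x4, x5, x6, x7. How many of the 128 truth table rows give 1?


Formula: (x1 OR x2) over 7 vars (128 rows)
Evaluate each row (x1, x2, x3, x4, x5, x6, x7 as bits, MSB first):
  row 0 [0000000]: (0 OR 0) -> 0
  row 1 [0000001]: (0 OR 0) -> 0
  row 2 [0000010]: (0 OR 0) -> 0
  row 3 [0000011]: (0 OR 0) -> 0
  row 4 [0000100]: (0 OR 0) -> 0
  (every remaining row is evaluated the same way; all 128 results are listed next)
Full result column, 8 rows per line (x1,x2,x3,x4 fixed per line; x5,x6,x7 runs 000..111 left to right):
  rows 0-7 [x1,x2,x3,x4=0000]: 00000000  (ones: 0)
  rows 8-15 [x1,x2,x3,x4=0001]: 00000000  (ones: 0)
  rows 16-23 [x1,x2,x3,x4=0010]: 00000000  (ones: 0)
  rows 24-31 [x1,x2,x3,x4=0011]: 00000000  (ones: 0)
  rows 32-39 [x1,x2,x3,x4=0100]: 11111111  (ones: 8)
  rows 40-47 [x1,x2,x3,x4=0101]: 11111111  (ones: 8)
  rows 48-55 [x1,x2,x3,x4=0110]: 11111111  (ones: 8)
  rows 56-63 [x1,x2,x3,x4=0111]: 11111111  (ones: 8)
  rows 64-71 [x1,x2,x3,x4=1000]: 11111111  (ones: 8)
  rows 72-79 [x1,x2,x3,x4=1001]: 11111111  (ones: 8)
  rows 80-87 [x1,x2,x3,x4=1010]: 11111111  (ones: 8)
  rows 88-95 [x1,x2,x3,x4=1011]: 11111111  (ones: 8)
  rows 96-103 [x1,x2,x3,x4=1100]: 11111111  (ones: 8)
  rows 104-111 [x1,x2,x3,x4=1101]: 11111111  (ones: 8)
  rows 112-119 [x1,x2,x3,x4=1110]: 11111111  (ones: 8)
  rows 120-127 [x1,x2,x3,x4=1111]: 11111111  (ones: 8)
Count of 1-rows = 0+0+0+0+8+8+8+8+8+8+8+8+8+8+8+8 = 96

96


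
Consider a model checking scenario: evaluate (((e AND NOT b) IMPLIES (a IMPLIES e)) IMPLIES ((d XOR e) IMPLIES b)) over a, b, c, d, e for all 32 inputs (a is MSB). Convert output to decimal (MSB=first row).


Formula: (((e AND NOT b) IMPLIES (a IMPLIES e)) IMPLIES ((d XOR e) IMPLIES b)) over a, b, c, d, e (32 rows)
Evaluate each row (bits = a,b,c,d,e, MSB first):
  row 0 [00000]: (((0 AND NOT 0) IMPLIES (0 IMPLIES 0)) IMPLIES ((0 XOR 0) IMPLIES 0)) -> 1
  row 1 [00001]: (((1 AND NOT 0) IMPLIES (0 IMPLIES 1)) IMPLIES ((0 XOR 1) IMPLIES 0)) -> 0
  row 2 [00010]: (((0 AND NOT 0) IMPLIES (0 IMPLIES 0)) IMPLIES ((1 XOR 0) IMPLIES 0)) -> 0
  row 3 [00011]: (((1 AND NOT 0) IMPLIES (0 IMPLIES 1)) IMPLIES ((1 XOR 1) IMPLIES 0)) -> 1
  row 4 [00100]: (((0 AND NOT 0) IMPLIES (0 IMPLIES 0)) IMPLIES ((0 XOR 0) IMPLIES 0)) -> 1
  row 5 [00101]: (((1 AND NOT 0) IMPLIES (0 IMPLIES 1)) IMPLIES ((0 XOR 1) IMPLIES 0)) -> 0
  row 6 [00110]: (((0 AND NOT 0) IMPLIES (0 IMPLIES 0)) IMPLIES ((1 XOR 0) IMPLIES 0)) -> 0
  row 7 [00111]: (((1 AND NOT 0) IMPLIES (0 IMPLIES 1)) IMPLIES ((1 XOR 1) IMPLIES 0)) -> 1
  row 8 [01000]: (((0 AND NOT 1) IMPLIES (0 IMPLIES 0)) IMPLIES ((0 XOR 0) IMPLIES 1)) -> 1
  row 9 [01001]: (((1 AND NOT 1) IMPLIES (0 IMPLIES 1)) IMPLIES ((0 XOR 1) IMPLIES 1)) -> 1
  row 10 [01010]: (((0 AND NOT 1) IMPLIES (0 IMPLIES 0)) IMPLIES ((1 XOR 0) IMPLIES 1)) -> 1
  row 11 [01011]: (((1 AND NOT 1) IMPLIES (0 IMPLIES 1)) IMPLIES ((1 XOR 1) IMPLIES 1)) -> 1
  row 12 [01100]: (((0 AND NOT 1) IMPLIES (0 IMPLIES 0)) IMPLIES ((0 XOR 0) IMPLIES 1)) -> 1
  row 13 [01101]: (((1 AND NOT 1) IMPLIES (0 IMPLIES 1)) IMPLIES ((0 XOR 1) IMPLIES 1)) -> 1
  row 14 [01110]: (((0 AND NOT 1) IMPLIES (0 IMPLIES 0)) IMPLIES ((1 XOR 0) IMPLIES 1)) -> 1
  row 15 [01111]: (((1 AND NOT 1) IMPLIES (0 IMPLIES 1)) IMPLIES ((1 XOR 1) IMPLIES 1)) -> 1
  row 16 [10000]: (((0 AND NOT 0) IMPLIES (1 IMPLIES 0)) IMPLIES ((0 XOR 0) IMPLIES 0)) -> 1
  row 17 [10001]: (((1 AND NOT 0) IMPLIES (1 IMPLIES 1)) IMPLIES ((0 XOR 1) IMPLIES 0)) -> 0
  row 18 [10010]: (((0 AND NOT 0) IMPLIES (1 IMPLIES 0)) IMPLIES ((1 XOR 0) IMPLIES 0)) -> 0
  row 19 [10011]: (((1 AND NOT 0) IMPLIES (1 IMPLIES 1)) IMPLIES ((1 XOR 1) IMPLIES 0)) -> 1
  row 20 [10100]: (((0 AND NOT 0) IMPLIES (1 IMPLIES 0)) IMPLIES ((0 XOR 0) IMPLIES 0)) -> 1
  row 21 [10101]: (((1 AND NOT 0) IMPLIES (1 IMPLIES 1)) IMPLIES ((0 XOR 1) IMPLIES 0)) -> 0
  row 22 [10110]: (((0 AND NOT 0) IMPLIES (1 IMPLIES 0)) IMPLIES ((1 XOR 0) IMPLIES 0)) -> 0
  row 23 [10111]: (((1 AND NOT 0) IMPLIES (1 IMPLIES 1)) IMPLIES ((1 XOR 1) IMPLIES 0)) -> 1
  row 24 [11000]: (((0 AND NOT 1) IMPLIES (1 IMPLIES 0)) IMPLIES ((0 XOR 0) IMPLIES 1)) -> 1
  row 25 [11001]: (((1 AND NOT 1) IMPLIES (1 IMPLIES 1)) IMPLIES ((0 XOR 1) IMPLIES 1)) -> 1
  row 26 [11010]: (((0 AND NOT 1) IMPLIES (1 IMPLIES 0)) IMPLIES ((1 XOR 0) IMPLIES 1)) -> 1
  row 27 [11011]: (((1 AND NOT 1) IMPLIES (1 IMPLIES 1)) IMPLIES ((1 XOR 1) IMPLIES 1)) -> 1
  row 28 [11100]: (((0 AND NOT 1) IMPLIES (1 IMPLIES 0)) IMPLIES ((0 XOR 0) IMPLIES 1)) -> 1
  row 29 [11101]: (((1 AND NOT 1) IMPLIES (1 IMPLIES 1)) IMPLIES ((0 XOR 1) IMPLIES 1)) -> 1
  row 30 [11110]: (((0 AND NOT 1) IMPLIES (1 IMPLIES 0)) IMPLIES ((1 XOR 0) IMPLIES 1)) -> 1
  row 31 [11111]: (((1 AND NOT 1) IMPLIES (1 IMPLIES 1)) IMPLIES ((1 XOR 1) IMPLIES 1)) -> 1
Full result column, 4 rows per line (a,b,c fixed per line; d,e runs 00..11 left to right):
  rows 0-3 [a,b,c=000]: 1001  = hex 9
  rows 4-7 [a,b,c=001]: 1001  = hex 9
  rows 8-11 [a,b,c=010]: 1111  = hex F
  rows 12-15 [a,b,c=011]: 1111  = hex F
  rows 16-19 [a,b,c=100]: 1001  = hex 9
  rows 20-23 [a,b,c=101]: 1001  = hex 9
  rows 24-27 [a,b,c=110]: 1111  = hex F
  rows 28-31 [a,b,c=111]: 1111  = hex F
Output column (row 0 .. row 31) = 10011001111111111001100111111111
Output column grouped in 4s = 1001 1001 1111 1111 1001 1001 1111 1111 = 0x99FF99FF
Convert to decimal digit by digit (value = value*16 + digit):
  9 -> 9
  9*16 + 9 = 153
  153*16 + 15 (F) = 2463
  2463*16 + 15 (F) = 39423
  39423*16 + 9 = 630777
  630777*16 + 9 = 10092441
  10092441*16 + 15 (F) = 161479071
  161479071*16 + 15 (F) = 2583665151
Decimal = 2583665151

2583665151


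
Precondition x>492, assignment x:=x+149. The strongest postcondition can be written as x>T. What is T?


Formula: sp(P, x:=E) = exists old_x. (x = E[old_x/x]) AND P[old_x/x] (old_x is the value of x before the assignment; eliminate old_x by solving x = E[old_x/x] for old_x)
Step 1: Precondition P: x>492, i.e. old_x > 492
Step 2: Assignment gives x = old_x + 149, so old_x = x - 149
Step 3: Substitute into P: x - 149 > 492
Step 4: Simplify: x > 492+149 = 641

641


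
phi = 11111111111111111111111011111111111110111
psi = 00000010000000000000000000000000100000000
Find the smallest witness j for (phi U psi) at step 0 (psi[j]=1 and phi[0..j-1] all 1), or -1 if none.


(phi U psi) at 0: need smallest j with psi[j]=1 and phi[i]=1 for all i in [0,j).
Scan from step 0:
  step 0: phi=1, psi=0 -> continue
  step 1: phi=1, psi=0 -> continue
  step 2: phi=1, psi=0 -> continue
  step 3: phi=1, psi=0 -> continue
  step 6: psi=1 and phi held for [0,6) -> witness found
Witness step = 6

6


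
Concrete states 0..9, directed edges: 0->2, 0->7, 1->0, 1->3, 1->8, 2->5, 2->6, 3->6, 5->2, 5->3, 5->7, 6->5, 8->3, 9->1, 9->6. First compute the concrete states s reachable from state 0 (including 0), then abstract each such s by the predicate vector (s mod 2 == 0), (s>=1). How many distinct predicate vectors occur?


BFS from 0:
Concrete reachable: {0, 2, 3, 5, 6, 7}
Abstract via predicates (s mod 2 == 0), (s>=1):
  (0,1) <- {3, 5, 7}
  (1,0) <- {0}
  (1,1) <- {2, 6}
Distinct abstract states = 3

3


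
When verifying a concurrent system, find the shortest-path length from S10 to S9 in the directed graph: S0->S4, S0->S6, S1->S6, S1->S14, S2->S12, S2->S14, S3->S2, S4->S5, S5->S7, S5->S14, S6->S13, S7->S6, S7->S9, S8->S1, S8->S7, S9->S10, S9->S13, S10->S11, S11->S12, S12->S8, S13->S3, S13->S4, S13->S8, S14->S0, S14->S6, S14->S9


BFS layer-by-layer from S10:
  dist 0: {S10}
  dist 1: {S11}
  dist 2: {S12}
  dist 3: {S8}
  dist 4: {S1, S7}
  dist 5: {S6, S9, S14}
  -> S9 reached at distance 5
Shortest path length = 5

5


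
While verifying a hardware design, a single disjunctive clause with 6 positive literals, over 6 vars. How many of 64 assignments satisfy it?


Step 1: Total=2^6=64
Step 2: Unsat when all 6 false: 2^0=1
Step 3: Sat=64-1=63

63


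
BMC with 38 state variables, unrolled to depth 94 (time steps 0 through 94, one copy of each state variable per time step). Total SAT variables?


BMC unrolls to depth k, creating one copy of each state var for steps 0..k.
Step count = 94 + 1 = 95 (steps 0 through 94)
Vars per step = 38
Total = 38 * 95 = 3610

3610


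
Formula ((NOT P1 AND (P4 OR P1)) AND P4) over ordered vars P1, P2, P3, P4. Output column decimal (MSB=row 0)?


Formula: ((NOT P1 AND (P4 OR P1)) AND P4) over P1, P2, P3, P4 (16 rows)
Evaluate each row (bits = P1,P2,P3,P4, MSB first):
  row 0 [0000]: ((NOT 0 AND (0 OR 0)) AND 0) -> 0
  row 1 [0001]: ((NOT 0 AND (1 OR 0)) AND 1) -> 1
  row 2 [0010]: ((NOT 0 AND (0 OR 0)) AND 0) -> 0
  row 3 [0011]: ((NOT 0 AND (1 OR 0)) AND 1) -> 1
  row 4 [0100]: ((NOT 0 AND (0 OR 0)) AND 0) -> 0
  row 5 [0101]: ((NOT 0 AND (1 OR 0)) AND 1) -> 1
  row 6 [0110]: ((NOT 0 AND (0 OR 0)) AND 0) -> 0
  row 7 [0111]: ((NOT 0 AND (1 OR 0)) AND 1) -> 1
  row 8 [1000]: ((NOT 1 AND (0 OR 1)) AND 0) -> 0
  row 9 [1001]: ((NOT 1 AND (1 OR 1)) AND 1) -> 0
  row 10 [1010]: ((NOT 1 AND (0 OR 1)) AND 0) -> 0
  row 11 [1011]: ((NOT 1 AND (1 OR 1)) AND 1) -> 0
  row 12 [1100]: ((NOT 1 AND (0 OR 1)) AND 0) -> 0
  row 13 [1101]: ((NOT 1 AND (1 OR 1)) AND 1) -> 0
  row 14 [1110]: ((NOT 1 AND (0 OR 1)) AND 0) -> 0
  row 15 [1111]: ((NOT 1 AND (1 OR 1)) AND 1) -> 0
Full result column, 4 rows per line (P1,P2 fixed per line; P3,P4 runs 00..11 left to right):
  rows 0-3 [P1,P2=00]: 0101  = hex 5
  rows 4-7 [P1,P2=01]: 0101  = hex 5
  rows 8-11 [P1,P2=10]: 0000  = hex 0
  rows 12-15 [P1,P2=11]: 0000  = hex 0
Output column (row 0 .. row 15) = 0101010100000000
Output column grouped in 4s = 0101 0101 0000 0000 = 0x5500
Convert to decimal digit by digit (value = value*16 + digit):
  5 -> 5
  5*16 + 5 = 85
  85*16 + 0 = 1360
  1360*16 + 0 = 21760
Decimal = 21760

21760


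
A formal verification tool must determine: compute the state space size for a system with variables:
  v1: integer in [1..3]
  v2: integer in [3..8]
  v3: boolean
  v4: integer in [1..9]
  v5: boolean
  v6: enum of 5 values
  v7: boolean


State space = product of domain sizes of all variables.
Domain sizes:
  v1 (integer in [1..3]): 3
  v2 (integer in [3..8]): 6
  v3 (boolean): 2
  v4 (integer in [1..9]): 9
  v5 (boolean): 2
  v6 (enum of 5 values): 5
  v7 (boolean): 2
Product = 3 * 6 * 2 * 9 * 2 * 5 * 2 = 6480

6480


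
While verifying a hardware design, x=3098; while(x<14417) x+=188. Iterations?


Step 1: x goes from 3098 toward 14417 by 188; the body runs while x<14417, so iterations = ceil((bound-start)/step)
Step 2: Distance=11319
Step 3: ceil(11319/188)=61

61


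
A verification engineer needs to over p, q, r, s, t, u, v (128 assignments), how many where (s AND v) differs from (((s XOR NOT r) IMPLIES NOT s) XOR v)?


F1 = (s AND v)
F2 = (((s XOR NOT r) IMPLIES NOT s) XOR v)
Evaluate both on each of 128 rows (bits = p,q,r,s,t,u,v):
  row 0 [0000000]: F1=0 F2=1 (differ) -> 1
  row 1 [0000001]: F1=0 F2=0 -> 0
  row 2 [0000010]: F1=0 F2=1 (differ) -> 1
  row 3 [0000011]: F1=0 F2=0 -> 0
  row 4 [0000100]: F1=0 F2=1 (differ) -> 1
  (every remaining row is evaluated the same way; all 128 results are listed next)
Full result column, 8 rows per line (p,q,r,s fixed per line; t,u,v runs 000..111 left to right):
  rows 0-7 [p,q,r,s=0000]: 10101010  (ones: 4)
  rows 8-15 [p,q,r,s=0001]: 11111111  (ones: 8)
  rows 16-23 [p,q,r,s=0010]: 10101010  (ones: 4)
  rows 24-31 [p,q,r,s=0011]: 00000000  (ones: 0)
  rows 32-39 [p,q,r,s=0100]: 10101010  (ones: 4)
  rows 40-47 [p,q,r,s=0101]: 11111111  (ones: 8)
  rows 48-55 [p,q,r,s=0110]: 10101010  (ones: 4)
  rows 56-63 [p,q,r,s=0111]: 00000000  (ones: 0)
  rows 64-71 [p,q,r,s=1000]: 10101010  (ones: 4)
  rows 72-79 [p,q,r,s=1001]: 11111111  (ones: 8)
  rows 80-87 [p,q,r,s=1010]: 10101010  (ones: 4)
  rows 88-95 [p,q,r,s=1011]: 00000000  (ones: 0)
  rows 96-103 [p,q,r,s=1100]: 10101010  (ones: 4)
  rows 104-111 [p,q,r,s=1101]: 11111111  (ones: 8)
  rows 112-119 [p,q,r,s=1110]: 10101010  (ones: 4)
  rows 120-127 [p,q,r,s=1111]: 00000000  (ones: 0)
Disagreements = 4+8+4+0+4+8+4+0+4+8+4+0+4+8+4+0 = 64

64


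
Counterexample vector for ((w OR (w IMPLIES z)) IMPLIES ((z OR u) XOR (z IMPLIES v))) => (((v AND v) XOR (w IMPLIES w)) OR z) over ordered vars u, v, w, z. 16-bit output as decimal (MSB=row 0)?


F1 = ((w OR (w IMPLIES z)) IMPLIES ((z OR u) XOR (z IMPLIES v)))
F2 = (((v AND v) XOR (w IMPLIES w)) OR z)
Counterexample to F1=>F2 is where F1=1 and F2=0.
Evaluate each row (bits = u,v,w,z, MSB first):
  row 0 [0000]: F1=1 F2=1 -> F1&~F2 -> 0
  row 1 [0001]: F1=1 F2=1 -> F1&~F2 -> 0
  row 2 [0010]: F1=1 F2=1 -> F1&~F2 -> 0
  row 3 [0011]: F1=1 F2=1 -> F1&~F2 -> 0
  row 4 [0100]: F1=1 F2=0 -> F1&~F2 -> 1
  row 5 [0101]: F1=0 F2=1 -> F1&~F2 -> 0
  row 6 [0110]: F1=1 F2=0 -> F1&~F2 -> 1
  row 7 [0111]: F1=0 F2=1 -> F1&~F2 -> 0
  row 8 [1000]: F1=0 F2=1 -> F1&~F2 -> 0
  row 9 [1001]: F1=1 F2=1 -> F1&~F2 -> 0
  row 10 [1010]: F1=0 F2=1 -> F1&~F2 -> 0
  row 11 [1011]: F1=1 F2=1 -> F1&~F2 -> 0
  row 12 [1100]: F1=0 F2=0 -> F1&~F2 -> 0
  row 13 [1101]: F1=0 F2=1 -> F1&~F2 -> 0
  row 14 [1110]: F1=0 F2=0 -> F1&~F2 -> 0
  row 15 [1111]: F1=0 F2=1 -> F1&~F2 -> 0
Full result column, 4 rows per line (u,v fixed per line; w,z runs 00..11 left to right):
  rows 0-3 [u,v=00]: 0000  = hex 0
  rows 4-7 [u,v=01]: 1010  = hex A
  rows 8-11 [u,v=10]: 0000  = hex 0
  rows 12-15 [u,v=11]: 0000  = hex 0
Counterexample vector (row 0 .. row 15) = 0000101000000000
Output column grouped in 4s = 0000 1010 0000 0000 = 0x0A00
Convert to decimal digit by digit (value = value*16 + digit):
  0 -> 0
  0*16 + 10 (A) = 10
  10*16 + 0 = 160
  160*16 + 0 = 2560
Decimal = 2560

2560


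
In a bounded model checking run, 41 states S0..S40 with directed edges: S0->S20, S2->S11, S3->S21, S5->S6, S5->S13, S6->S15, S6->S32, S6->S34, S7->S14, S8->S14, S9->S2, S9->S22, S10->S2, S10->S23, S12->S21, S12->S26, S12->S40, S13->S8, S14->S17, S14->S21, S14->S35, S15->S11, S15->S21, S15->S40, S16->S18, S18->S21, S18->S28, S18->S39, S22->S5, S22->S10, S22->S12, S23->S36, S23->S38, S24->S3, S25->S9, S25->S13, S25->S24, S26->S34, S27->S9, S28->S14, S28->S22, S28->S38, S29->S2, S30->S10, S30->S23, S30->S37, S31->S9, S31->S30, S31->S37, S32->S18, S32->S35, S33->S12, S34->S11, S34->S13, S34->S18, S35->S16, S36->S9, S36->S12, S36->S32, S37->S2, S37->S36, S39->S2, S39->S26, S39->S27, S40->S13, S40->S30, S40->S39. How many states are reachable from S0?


BFS from S0:
  layer 0: {S0}
  layer 1: {S20}
Reachable set: {S0, S20}
Count = 2

2


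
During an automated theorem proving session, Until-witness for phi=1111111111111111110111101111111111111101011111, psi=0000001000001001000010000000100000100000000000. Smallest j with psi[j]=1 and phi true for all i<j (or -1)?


(phi U psi) at 0: need smallest j with psi[j]=1 and phi[i]=1 for all i in [0,j).
Scan from step 0:
  step 0: phi=1, psi=0 -> continue
  step 1: phi=1, psi=0 -> continue
  step 2: phi=1, psi=0 -> continue
  step 3: phi=1, psi=0 -> continue
  step 6: psi=1 and phi held for [0,6) -> witness found
Witness step = 6

6


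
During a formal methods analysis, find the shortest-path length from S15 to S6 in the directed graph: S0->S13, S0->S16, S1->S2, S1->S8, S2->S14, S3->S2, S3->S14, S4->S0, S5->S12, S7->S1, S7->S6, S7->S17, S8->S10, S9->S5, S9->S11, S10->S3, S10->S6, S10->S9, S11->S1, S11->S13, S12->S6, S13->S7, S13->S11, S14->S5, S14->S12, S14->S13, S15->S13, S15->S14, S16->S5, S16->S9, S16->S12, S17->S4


BFS layer-by-layer from S15:
  dist 0: {S15}
  dist 1: {S13, S14}
  dist 2: {S5, S7, S11, S12}
  dist 3: {S1, S6, S17}
  -> S6 reached at distance 3
Shortest path length = 3

3


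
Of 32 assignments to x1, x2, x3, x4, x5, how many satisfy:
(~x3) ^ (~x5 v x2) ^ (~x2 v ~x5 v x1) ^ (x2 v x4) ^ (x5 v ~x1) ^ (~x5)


CNF with 6 clauses over 5 vars (32 assignments).
An assignment satisfies CNF iff every clause has >=1 true literal.
Check each row (bits = x1,x2,x3,x4,x5; clause T/F shown):
  row 0 [00000]: clauses=TTTFTT -> 0
  row 1 [00001]: clauses=TFTFTF -> 0
  row 2 [00010]: clauses=TTTTTT -> 1
  row 3 [00011]: clauses=TFTTTF -> 0
  row 4 [00100]: clauses=FTTFTT -> 0
  row 5 [00101]: clauses=FFTFTF -> 0
  row 6 [00110]: clauses=FTTTTT -> 0
  row 7 [00111]: clauses=FFTTTF -> 0
  row 8 [01000]: clauses=TTTTTT -> 1
  row 9 [01001]: clauses=TTFTTF -> 0
  row 10 [01010]: clauses=TTTTTT -> 1
  row 11 [01011]: clauses=TTFTTF -> 0
  row 12 [01100]: clauses=FTTTTT -> 0
  row 13 [01101]: clauses=FTFTTF -> 0
  row 14 [01110]: clauses=FTTTTT -> 0
  row 15 [01111]: clauses=FTFTTF -> 0
  row 16 [10000]: clauses=TTTFFT -> 0
  row 17 [10001]: clauses=TFTFTF -> 0
  row 18 [10010]: clauses=TTTTFT -> 0
  row 19 [10011]: clauses=TFTTTF -> 0
  row 20 [10100]: clauses=FTTFFT -> 0
  row 21 [10101]: clauses=FFTFTF -> 0
  row 22 [10110]: clauses=FTTTFT -> 0
  row 23 [10111]: clauses=FFTTTF -> 0
  row 24 [11000]: clauses=TTTTFT -> 0
  row 25 [11001]: clauses=TTTTTF -> 0
  row 26 [11010]: clauses=TTTTFT -> 0
  row 27 [11011]: clauses=TTTTTF -> 0
  row 28 [11100]: clauses=FTTTFT -> 0
  row 29 [11101]: clauses=FTTTTF -> 0
  row 30 [11110]: clauses=FTTTFT -> 0
  row 31 [11111]: clauses=FTTTTF -> 0
Full result column, 8 rows per line (x1,x2 fixed per line; x3,x4,x5 runs 000..111 left to right):
  rows 0-7 [x1,x2=00]: 00100000  (ones: 1)
  rows 8-15 [x1,x2=01]: 10100000  (ones: 2)
  rows 16-23 [x1,x2=10]: 00000000  (ones: 0)
  rows 24-31 [x1,x2=11]: 00000000  (ones: 0)
Satisfying assignments = 1+2+0+0 = 3

3


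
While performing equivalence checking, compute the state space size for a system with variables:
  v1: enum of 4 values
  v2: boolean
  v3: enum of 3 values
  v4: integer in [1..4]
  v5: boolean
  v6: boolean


State space = product of domain sizes of all variables.
Domain sizes:
  v1 (enum of 4 values): 4
  v2 (boolean): 2
  v3 (enum of 3 values): 3
  v4 (integer in [1..4]): 4
  v5 (boolean): 2
  v6 (boolean): 2
Product = 4 * 2 * 3 * 4 * 2 * 2 = 384

384


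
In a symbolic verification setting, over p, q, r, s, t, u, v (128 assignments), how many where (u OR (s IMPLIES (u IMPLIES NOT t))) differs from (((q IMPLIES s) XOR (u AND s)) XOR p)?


F1 = (u OR (s IMPLIES (u IMPLIES NOT t)))
F2 = (((q IMPLIES s) XOR (u AND s)) XOR p)
Evaluate both on each of 128 rows (bits = p,q,r,s,t,u,v):
  row 0 [0000000]: F1=1 F2=1 -> 0
  row 1 [0000001]: F1=1 F2=1 -> 0
  row 2 [0000010]: F1=1 F2=1 -> 0
  row 3 [0000011]: F1=1 F2=1 -> 0
  row 4 [0000100]: F1=1 F2=1 -> 0
  (every remaining row is evaluated the same way; all 128 results are listed next)
Full result column, 8 rows per line (p,q,r,s fixed per line; t,u,v runs 000..111 left to right):
  rows 0-7 [p,q,r,s=0000]: 00000000  (ones: 0)
  rows 8-15 [p,q,r,s=0001]: 00110011  (ones: 4)
  rows 16-23 [p,q,r,s=0010]: 00000000  (ones: 0)
  rows 24-31 [p,q,r,s=0011]: 00110011  (ones: 4)
  rows 32-39 [p,q,r,s=0100]: 11111111  (ones: 8)
  rows 40-47 [p,q,r,s=0101]: 00110011  (ones: 4)
  rows 48-55 [p,q,r,s=0110]: 11111111  (ones: 8)
  rows 56-63 [p,q,r,s=0111]: 00110011  (ones: 4)
  rows 64-71 [p,q,r,s=1000]: 11111111  (ones: 8)
  rows 72-79 [p,q,r,s=1001]: 11001100  (ones: 4)
  rows 80-87 [p,q,r,s=1010]: 11111111  (ones: 8)
  rows 88-95 [p,q,r,s=1011]: 11001100  (ones: 4)
  rows 96-103 [p,q,r,s=1100]: 00000000  (ones: 0)
  rows 104-111 [p,q,r,s=1101]: 11001100  (ones: 4)
  rows 112-119 [p,q,r,s=1110]: 00000000  (ones: 0)
  rows 120-127 [p,q,r,s=1111]: 11001100  (ones: 4)
Disagreements = 0+4+0+4+8+4+8+4+8+4+8+4+0+4+0+4 = 64

64


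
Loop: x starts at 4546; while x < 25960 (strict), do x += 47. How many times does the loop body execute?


Step 1: x goes from 4546 toward 25960 by 47; the body runs while x<25960, so iterations = ceil((bound-start)/step)
Step 2: Distance=21414
Step 3: ceil(21414/47)=456

456


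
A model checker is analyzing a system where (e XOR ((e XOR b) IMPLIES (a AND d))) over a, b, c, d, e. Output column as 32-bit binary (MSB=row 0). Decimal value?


Formula: (e XOR ((e XOR b) IMPLIES (a AND d))) over a, b, c, d, e (32 rows)
Evaluate each row (bits = a,b,c,d,e, MSB first):
  row 0 [00000]: (0 XOR ((0 XOR 0) IMPLIES (0 AND 0))) -> 1
  row 1 [00001]: (1 XOR ((1 XOR 0) IMPLIES (0 AND 0))) -> 1
  row 2 [00010]: (0 XOR ((0 XOR 0) IMPLIES (0 AND 1))) -> 1
  row 3 [00011]: (1 XOR ((1 XOR 0) IMPLIES (0 AND 1))) -> 1
  row 4 [00100]: (0 XOR ((0 XOR 0) IMPLIES (0 AND 0))) -> 1
  row 5 [00101]: (1 XOR ((1 XOR 0) IMPLIES (0 AND 0))) -> 1
  row 6 [00110]: (0 XOR ((0 XOR 0) IMPLIES (0 AND 1))) -> 1
  row 7 [00111]: (1 XOR ((1 XOR 0) IMPLIES (0 AND 1))) -> 1
  row 8 [01000]: (0 XOR ((0 XOR 1) IMPLIES (0 AND 0))) -> 0
  row 9 [01001]: (1 XOR ((1 XOR 1) IMPLIES (0 AND 0))) -> 0
  row 10 [01010]: (0 XOR ((0 XOR 1) IMPLIES (0 AND 1))) -> 0
  row 11 [01011]: (1 XOR ((1 XOR 1) IMPLIES (0 AND 1))) -> 0
  row 12 [01100]: (0 XOR ((0 XOR 1) IMPLIES (0 AND 0))) -> 0
  row 13 [01101]: (1 XOR ((1 XOR 1) IMPLIES (0 AND 0))) -> 0
  row 14 [01110]: (0 XOR ((0 XOR 1) IMPLIES (0 AND 1))) -> 0
  row 15 [01111]: (1 XOR ((1 XOR 1) IMPLIES (0 AND 1))) -> 0
  row 16 [10000]: (0 XOR ((0 XOR 0) IMPLIES (1 AND 0))) -> 1
  row 17 [10001]: (1 XOR ((1 XOR 0) IMPLIES (1 AND 0))) -> 1
  row 18 [10010]: (0 XOR ((0 XOR 0) IMPLIES (1 AND 1))) -> 1
  row 19 [10011]: (1 XOR ((1 XOR 0) IMPLIES (1 AND 1))) -> 0
  row 20 [10100]: (0 XOR ((0 XOR 0) IMPLIES (1 AND 0))) -> 1
  row 21 [10101]: (1 XOR ((1 XOR 0) IMPLIES (1 AND 0))) -> 1
  row 22 [10110]: (0 XOR ((0 XOR 0) IMPLIES (1 AND 1))) -> 1
  row 23 [10111]: (1 XOR ((1 XOR 0) IMPLIES (1 AND 1))) -> 0
  row 24 [11000]: (0 XOR ((0 XOR 1) IMPLIES (1 AND 0))) -> 0
  row 25 [11001]: (1 XOR ((1 XOR 1) IMPLIES (1 AND 0))) -> 0
  row 26 [11010]: (0 XOR ((0 XOR 1) IMPLIES (1 AND 1))) -> 1
  row 27 [11011]: (1 XOR ((1 XOR 1) IMPLIES (1 AND 1))) -> 0
  row 28 [11100]: (0 XOR ((0 XOR 1) IMPLIES (1 AND 0))) -> 0
  row 29 [11101]: (1 XOR ((1 XOR 1) IMPLIES (1 AND 0))) -> 0
  row 30 [11110]: (0 XOR ((0 XOR 1) IMPLIES (1 AND 1))) -> 1
  row 31 [11111]: (1 XOR ((1 XOR 1) IMPLIES (1 AND 1))) -> 0
Full result column, 4 rows per line (a,b,c fixed per line; d,e runs 00..11 left to right):
  rows 0-3 [a,b,c=000]: 1111  = hex F
  rows 4-7 [a,b,c=001]: 1111  = hex F
  rows 8-11 [a,b,c=010]: 0000  = hex 0
  rows 12-15 [a,b,c=011]: 0000  = hex 0
  rows 16-19 [a,b,c=100]: 1110  = hex E
  rows 20-23 [a,b,c=101]: 1110  = hex E
  rows 24-27 [a,b,c=110]: 0010  = hex 2
  rows 28-31 [a,b,c=111]: 0010  = hex 2
Output column (row 0 .. row 31) = 11111111000000001110111000100010
Output column grouped in 4s = 1111 1111 0000 0000 1110 1110 0010 0010 = 0xFF00EE22
Convert to decimal digit by digit (value = value*16 + digit):
  F -> 15
  15*16 + 15 (F) = 255
  255*16 + 0 = 4080
  4080*16 + 0 = 65280
  65280*16 + 14 (E) = 1044494
  1044494*16 + 14 (E) = 16711918
  16711918*16 + 2 = 267390690
  267390690*16 + 2 = 4278251042
Decimal = 4278251042

4278251042


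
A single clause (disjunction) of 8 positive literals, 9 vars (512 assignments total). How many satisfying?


Step 1: Total=2^9=512
Step 2: Unsat when all 8 false: 2^1=2
Step 3: Sat=512-2=510

510


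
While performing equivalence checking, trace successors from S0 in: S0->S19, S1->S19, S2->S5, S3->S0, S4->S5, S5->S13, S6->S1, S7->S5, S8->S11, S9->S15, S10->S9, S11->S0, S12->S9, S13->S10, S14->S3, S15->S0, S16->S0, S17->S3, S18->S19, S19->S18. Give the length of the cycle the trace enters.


Trace from S0 until a state repeats:
  S0 -> S19 -> S18 -> S19
S19 first seen at step 1, revisited at step 3.
Cycle length = 3 - 1 = 2

2


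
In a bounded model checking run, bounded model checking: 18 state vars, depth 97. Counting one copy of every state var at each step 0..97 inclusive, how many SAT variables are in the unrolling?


BMC unrolls to depth k, creating one copy of each state var for steps 0..k.
Step count = 97 + 1 = 98 (steps 0 through 97)
Vars per step = 18
Total = 18 * 98 = 1764

1764


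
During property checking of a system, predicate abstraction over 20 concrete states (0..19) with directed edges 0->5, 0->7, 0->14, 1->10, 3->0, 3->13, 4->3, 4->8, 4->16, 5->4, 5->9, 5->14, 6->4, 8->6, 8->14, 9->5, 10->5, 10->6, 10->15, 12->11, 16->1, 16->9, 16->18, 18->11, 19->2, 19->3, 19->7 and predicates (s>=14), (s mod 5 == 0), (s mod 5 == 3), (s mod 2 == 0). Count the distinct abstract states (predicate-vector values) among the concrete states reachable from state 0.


BFS from 0:
Concrete reachable: {0, 1, 3, 4, 5, 6, 7, 8, 9, 10, 11, 13, 14, 15, 16, 18}
Abstract via predicates (s>=14), (s mod 5 == 0), (s mod 5 == 3), (s mod 2 == 0):
  (0,0,0,0) <- {1, 7, 9, 11}
  (0,0,0,1) <- {4, 6}
  (0,0,1,0) <- {3, 13}
  (0,0,1,1) <- {8}
  (0,1,0,0) <- {5}
  (0,1,0,1) <- {0, 10}
  (1,0,0,1) <- {14, 16}
  (1,0,1,1) <- {18}
  (1,1,0,0) <- {15}
Distinct abstract states = 9

9


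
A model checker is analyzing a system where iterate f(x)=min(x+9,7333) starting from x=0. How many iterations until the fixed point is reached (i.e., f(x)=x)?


Step 1: x=0, cap=7333, increment=9
Step 2: x grows by 9 each step until capped at 7333; fixed point is x=7333
Step 3: iterations = ceil(7333/9) = 815

815


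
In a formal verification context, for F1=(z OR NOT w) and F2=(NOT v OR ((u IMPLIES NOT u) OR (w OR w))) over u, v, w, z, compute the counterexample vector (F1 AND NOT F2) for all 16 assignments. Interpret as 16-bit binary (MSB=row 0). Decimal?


F1 = (z OR NOT w)
F2 = (NOT v OR ((u IMPLIES NOT u) OR (w OR w)))
Counterexample to F1=>F2 is where F1=1 and F2=0.
Evaluate each row (bits = u,v,w,z, MSB first):
  row 0 [0000]: F1=1 F2=1 -> F1&~F2 -> 0
  row 1 [0001]: F1=1 F2=1 -> F1&~F2 -> 0
  row 2 [0010]: F1=0 F2=1 -> F1&~F2 -> 0
  row 3 [0011]: F1=1 F2=1 -> F1&~F2 -> 0
  row 4 [0100]: F1=1 F2=1 -> F1&~F2 -> 0
  row 5 [0101]: F1=1 F2=1 -> F1&~F2 -> 0
  row 6 [0110]: F1=0 F2=1 -> F1&~F2 -> 0
  row 7 [0111]: F1=1 F2=1 -> F1&~F2 -> 0
  row 8 [1000]: F1=1 F2=1 -> F1&~F2 -> 0
  row 9 [1001]: F1=1 F2=1 -> F1&~F2 -> 0
  row 10 [1010]: F1=0 F2=1 -> F1&~F2 -> 0
  row 11 [1011]: F1=1 F2=1 -> F1&~F2 -> 0
  row 12 [1100]: F1=1 F2=0 -> F1&~F2 -> 1
  row 13 [1101]: F1=1 F2=0 -> F1&~F2 -> 1
  row 14 [1110]: F1=0 F2=1 -> F1&~F2 -> 0
  row 15 [1111]: F1=1 F2=1 -> F1&~F2 -> 0
Full result column, 4 rows per line (u,v fixed per line; w,z runs 00..11 left to right):
  rows 0-3 [u,v=00]: 0000  = hex 0
  rows 4-7 [u,v=01]: 0000  = hex 0
  rows 8-11 [u,v=10]: 0000  = hex 0
  rows 12-15 [u,v=11]: 1100  = hex C
Counterexample vector (row 0 .. row 15) = 0000000000001100
Output column grouped in 4s = 0000 0000 0000 1100 = 0x000C
Convert to decimal digit by digit (value = value*16 + digit):
  0 -> 0
  0*16 + 0 = 0
  0*16 + 0 = 0
  0*16 + 12 (C) = 12
Decimal = 12

12


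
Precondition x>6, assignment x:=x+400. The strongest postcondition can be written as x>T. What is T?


Formula: sp(P, x:=E) = exists old_x. (x = E[old_x/x]) AND P[old_x/x] (old_x is the value of x before the assignment; eliminate old_x by solving x = E[old_x/x] for old_x)
Step 1: Precondition P: x>6, i.e. old_x > 6
Step 2: Assignment gives x = old_x + 400, so old_x = x - 400
Step 3: Substitute into P: x - 400 > 6
Step 4: Simplify: x > 6+400 = 406

406


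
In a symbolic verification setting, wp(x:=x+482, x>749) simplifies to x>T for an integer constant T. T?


Formula: wp(x:=E, P) = P[E/x] (substitute E for x in postcondition)
Step 1: Postcondition: x>749
Step 2: Substitute x+482 for x: x+482>749
Step 3: Solve for x: x > 749-482 = 267

267


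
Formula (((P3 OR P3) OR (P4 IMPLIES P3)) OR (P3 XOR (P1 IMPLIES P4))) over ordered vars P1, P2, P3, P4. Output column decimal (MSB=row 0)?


Formula: (((P3 OR P3) OR (P4 IMPLIES P3)) OR (P3 XOR (P1 IMPLIES P4))) over P1, P2, P3, P4 (16 rows)
Evaluate each row (bits = P1,P2,P3,P4, MSB first):
  row 0 [0000]: (((0 OR 0) OR (0 IMPLIES 0)) OR (0 XOR (0 IMPLIES 0))) -> 1
  row 1 [0001]: (((0 OR 0) OR (1 IMPLIES 0)) OR (0 XOR (0 IMPLIES 1))) -> 1
  row 2 [0010]: (((1 OR 1) OR (0 IMPLIES 1)) OR (1 XOR (0 IMPLIES 0))) -> 1
  row 3 [0011]: (((1 OR 1) OR (1 IMPLIES 1)) OR (1 XOR (0 IMPLIES 1))) -> 1
  row 4 [0100]: (((0 OR 0) OR (0 IMPLIES 0)) OR (0 XOR (0 IMPLIES 0))) -> 1
  row 5 [0101]: (((0 OR 0) OR (1 IMPLIES 0)) OR (0 XOR (0 IMPLIES 1))) -> 1
  row 6 [0110]: (((1 OR 1) OR (0 IMPLIES 1)) OR (1 XOR (0 IMPLIES 0))) -> 1
  row 7 [0111]: (((1 OR 1) OR (1 IMPLIES 1)) OR (1 XOR (0 IMPLIES 1))) -> 1
  row 8 [1000]: (((0 OR 0) OR (0 IMPLIES 0)) OR (0 XOR (1 IMPLIES 0))) -> 1
  row 9 [1001]: (((0 OR 0) OR (1 IMPLIES 0)) OR (0 XOR (1 IMPLIES 1))) -> 1
  row 10 [1010]: (((1 OR 1) OR (0 IMPLIES 1)) OR (1 XOR (1 IMPLIES 0))) -> 1
  row 11 [1011]: (((1 OR 1) OR (1 IMPLIES 1)) OR (1 XOR (1 IMPLIES 1))) -> 1
  row 12 [1100]: (((0 OR 0) OR (0 IMPLIES 0)) OR (0 XOR (1 IMPLIES 0))) -> 1
  row 13 [1101]: (((0 OR 0) OR (1 IMPLIES 0)) OR (0 XOR (1 IMPLIES 1))) -> 1
  row 14 [1110]: (((1 OR 1) OR (0 IMPLIES 1)) OR (1 XOR (1 IMPLIES 0))) -> 1
  row 15 [1111]: (((1 OR 1) OR (1 IMPLIES 1)) OR (1 XOR (1 IMPLIES 1))) -> 1
Full result column, 4 rows per line (P1,P2 fixed per line; P3,P4 runs 00..11 left to right):
  rows 0-3 [P1,P2=00]: 1111  = hex F
  rows 4-7 [P1,P2=01]: 1111  = hex F
  rows 8-11 [P1,P2=10]: 1111  = hex F
  rows 12-15 [P1,P2=11]: 1111  = hex F
Output column (row 0 .. row 15) = 1111111111111111
Output column grouped in 4s = 1111 1111 1111 1111 = 0xFFFF
Convert to decimal digit by digit (value = value*16 + digit):
  F -> 15
  15*16 + 15 (F) = 255
  255*16 + 15 (F) = 4095
  4095*16 + 15 (F) = 65535
Decimal = 65535

65535


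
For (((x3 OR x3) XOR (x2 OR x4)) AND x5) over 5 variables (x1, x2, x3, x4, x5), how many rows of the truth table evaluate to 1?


Formula: (((x3 OR x3) XOR (x2 OR x4)) AND x5) over 5 vars (32 rows)
Evaluate each row (x1, x2, x3, x4, x5 as bits, MSB first):
  row 0 [00000]: (((0 OR 0) XOR (0 OR 0)) AND 0) -> 0
  row 1 [00001]: (((0 OR 0) XOR (0 OR 0)) AND 1) -> 0
  row 2 [00010]: (((0 OR 0) XOR (0 OR 1)) AND 0) -> 0
  row 3 [00011]: (((0 OR 0) XOR (0 OR 1)) AND 1) -> 1
  row 4 [00100]: (((1 OR 1) XOR (0 OR 0)) AND 0) -> 0
  row 5 [00101]: (((1 OR 1) XOR (0 OR 0)) AND 1) -> 1
  row 6 [00110]: (((1 OR 1) XOR (0 OR 1)) AND 0) -> 0
  row 7 [00111]: (((1 OR 1) XOR (0 OR 1)) AND 1) -> 0
  row 8 [01000]: (((0 OR 0) XOR (1 OR 0)) AND 0) -> 0
  row 9 [01001]: (((0 OR 0) XOR (1 OR 0)) AND 1) -> 1
  row 10 [01010]: (((0 OR 0) XOR (1 OR 1)) AND 0) -> 0
  row 11 [01011]: (((0 OR 0) XOR (1 OR 1)) AND 1) -> 1
  row 12 [01100]: (((1 OR 1) XOR (1 OR 0)) AND 0) -> 0
  row 13 [01101]: (((1 OR 1) XOR (1 OR 0)) AND 1) -> 0
  row 14 [01110]: (((1 OR 1) XOR (1 OR 1)) AND 0) -> 0
  row 15 [01111]: (((1 OR 1) XOR (1 OR 1)) AND 1) -> 0
  row 16 [10000]: (((0 OR 0) XOR (0 OR 0)) AND 0) -> 0
  row 17 [10001]: (((0 OR 0) XOR (0 OR 0)) AND 1) -> 0
  row 18 [10010]: (((0 OR 0) XOR (0 OR 1)) AND 0) -> 0
  row 19 [10011]: (((0 OR 0) XOR (0 OR 1)) AND 1) -> 1
  row 20 [10100]: (((1 OR 1) XOR (0 OR 0)) AND 0) -> 0
  row 21 [10101]: (((1 OR 1) XOR (0 OR 0)) AND 1) -> 1
  row 22 [10110]: (((1 OR 1) XOR (0 OR 1)) AND 0) -> 0
  row 23 [10111]: (((1 OR 1) XOR (0 OR 1)) AND 1) -> 0
  row 24 [11000]: (((0 OR 0) XOR (1 OR 0)) AND 0) -> 0
  row 25 [11001]: (((0 OR 0) XOR (1 OR 0)) AND 1) -> 1
  row 26 [11010]: (((0 OR 0) XOR (1 OR 1)) AND 0) -> 0
  row 27 [11011]: (((0 OR 0) XOR (1 OR 1)) AND 1) -> 1
  row 28 [11100]: (((1 OR 1) XOR (1 OR 0)) AND 0) -> 0
  row 29 [11101]: (((1 OR 1) XOR (1 OR 0)) AND 1) -> 0
  row 30 [11110]: (((1 OR 1) XOR (1 OR 1)) AND 0) -> 0
  row 31 [11111]: (((1 OR 1) XOR (1 OR 1)) AND 1) -> 0
Full result column, 8 rows per line (x1,x2 fixed per line; x3,x4,x5 runs 000..111 left to right):
  rows 0-7 [x1,x2=00]: 00010100  (ones: 2)
  rows 8-15 [x1,x2=01]: 01010000  (ones: 2)
  rows 16-23 [x1,x2=10]: 00010100  (ones: 2)
  rows 24-31 [x1,x2=11]: 01010000  (ones: 2)
Count of 1-rows = 2+2+2+2 = 8

8


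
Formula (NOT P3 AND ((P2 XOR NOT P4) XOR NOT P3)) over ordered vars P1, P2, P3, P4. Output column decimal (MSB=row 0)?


Formula: (NOT P3 AND ((P2 XOR NOT P4) XOR NOT P3)) over P1, P2, P3, P4 (16 rows)
Evaluate each row (bits = P1,P2,P3,P4, MSB first):
  row 0 [0000]: (NOT 0 AND ((0 XOR NOT 0) XOR NOT 0)) -> 0
  row 1 [0001]: (NOT 0 AND ((0 XOR NOT 1) XOR NOT 0)) -> 1
  row 2 [0010]: (NOT 1 AND ((0 XOR NOT 0) XOR NOT 1)) -> 0
  row 3 [0011]: (NOT 1 AND ((0 XOR NOT 1) XOR NOT 1)) -> 0
  row 4 [0100]: (NOT 0 AND ((1 XOR NOT 0) XOR NOT 0)) -> 1
  row 5 [0101]: (NOT 0 AND ((1 XOR NOT 1) XOR NOT 0)) -> 0
  row 6 [0110]: (NOT 1 AND ((1 XOR NOT 0) XOR NOT 1)) -> 0
  row 7 [0111]: (NOT 1 AND ((1 XOR NOT 1) XOR NOT 1)) -> 0
  row 8 [1000]: (NOT 0 AND ((0 XOR NOT 0) XOR NOT 0)) -> 0
  row 9 [1001]: (NOT 0 AND ((0 XOR NOT 1) XOR NOT 0)) -> 1
  row 10 [1010]: (NOT 1 AND ((0 XOR NOT 0) XOR NOT 1)) -> 0
  row 11 [1011]: (NOT 1 AND ((0 XOR NOT 1) XOR NOT 1)) -> 0
  row 12 [1100]: (NOT 0 AND ((1 XOR NOT 0) XOR NOT 0)) -> 1
  row 13 [1101]: (NOT 0 AND ((1 XOR NOT 1) XOR NOT 0)) -> 0
  row 14 [1110]: (NOT 1 AND ((1 XOR NOT 0) XOR NOT 1)) -> 0
  row 15 [1111]: (NOT 1 AND ((1 XOR NOT 1) XOR NOT 1)) -> 0
Full result column, 4 rows per line (P1,P2 fixed per line; P3,P4 runs 00..11 left to right):
  rows 0-3 [P1,P2=00]: 0100  = hex 4
  rows 4-7 [P1,P2=01]: 1000  = hex 8
  rows 8-11 [P1,P2=10]: 0100  = hex 4
  rows 12-15 [P1,P2=11]: 1000  = hex 8
Output column (row 0 .. row 15) = 0100100001001000
Output column grouped in 4s = 0100 1000 0100 1000 = 0x4848
Convert to decimal digit by digit (value = value*16 + digit):
  4 -> 4
  4*16 + 8 = 72
  72*16 + 4 = 1156
  1156*16 + 8 = 18504
Decimal = 18504

18504


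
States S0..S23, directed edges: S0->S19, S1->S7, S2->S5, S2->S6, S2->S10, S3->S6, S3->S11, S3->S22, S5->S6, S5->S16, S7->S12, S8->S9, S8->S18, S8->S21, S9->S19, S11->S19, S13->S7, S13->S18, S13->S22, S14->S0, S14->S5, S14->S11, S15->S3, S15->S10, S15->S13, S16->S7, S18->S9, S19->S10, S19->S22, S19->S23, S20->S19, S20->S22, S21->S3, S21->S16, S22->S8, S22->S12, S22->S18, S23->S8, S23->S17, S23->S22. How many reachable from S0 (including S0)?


BFS from S0:
  layer 0: {S0}
  layer 1: {S19}
  layer 2: {S10, S22, S23}
  layer 3: {S8, S12, S17, S18}
  layer 4: {S9, S21}
  layer 5: {S3, S16}
  layer 6: {S6, S7, S11}
Reachable set: {S0, S3, S6, S7, S8, S9, S10, S11, S12, S16, S17, S18, S19, S21, S22, S23}
Count = 16

16


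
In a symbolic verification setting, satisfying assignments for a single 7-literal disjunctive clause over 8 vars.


Step 1: Total=2^8=256
Step 2: Unsat when all 7 false: 2^1=2
Step 3: Sat=256-2=254

254


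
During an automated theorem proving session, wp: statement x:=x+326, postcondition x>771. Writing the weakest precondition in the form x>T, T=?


Formula: wp(x:=E, P) = P[E/x] (substitute E for x in postcondition)
Step 1: Postcondition: x>771
Step 2: Substitute x+326 for x: x+326>771
Step 3: Solve for x: x > 771-326 = 445

445


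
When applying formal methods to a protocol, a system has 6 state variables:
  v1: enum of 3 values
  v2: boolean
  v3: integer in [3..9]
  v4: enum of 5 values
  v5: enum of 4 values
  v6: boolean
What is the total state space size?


State space = product of domain sizes of all variables.
Domain sizes:
  v1 (enum of 3 values): 3
  v2 (boolean): 2
  v3 (integer in [3..9]): 7
  v4 (enum of 5 values): 5
  v5 (enum of 4 values): 4
  v6 (boolean): 2
Product = 3 * 2 * 7 * 5 * 4 * 2 = 1680

1680


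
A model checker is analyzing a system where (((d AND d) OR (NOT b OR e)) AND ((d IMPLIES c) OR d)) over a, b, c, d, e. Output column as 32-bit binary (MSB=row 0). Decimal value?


Formula: (((d AND d) OR (NOT b OR e)) AND ((d IMPLIES c) OR d)) over a, b, c, d, e (32 rows)
Evaluate each row (bits = a,b,c,d,e, MSB first):
  row 0 [00000]: (((0 AND 0) OR (NOT 0 OR 0)) AND ((0 IMPLIES 0) OR 0)) -> 1
  row 1 [00001]: (((0 AND 0) OR (NOT 0 OR 1)) AND ((0 IMPLIES 0) OR 0)) -> 1
  row 2 [00010]: (((1 AND 1) OR (NOT 0 OR 0)) AND ((1 IMPLIES 0) OR 1)) -> 1
  row 3 [00011]: (((1 AND 1) OR (NOT 0 OR 1)) AND ((1 IMPLIES 0) OR 1)) -> 1
  row 4 [00100]: (((0 AND 0) OR (NOT 0 OR 0)) AND ((0 IMPLIES 1) OR 0)) -> 1
  row 5 [00101]: (((0 AND 0) OR (NOT 0 OR 1)) AND ((0 IMPLIES 1) OR 0)) -> 1
  row 6 [00110]: (((1 AND 1) OR (NOT 0 OR 0)) AND ((1 IMPLIES 1) OR 1)) -> 1
  row 7 [00111]: (((1 AND 1) OR (NOT 0 OR 1)) AND ((1 IMPLIES 1) OR 1)) -> 1
  row 8 [01000]: (((0 AND 0) OR (NOT 1 OR 0)) AND ((0 IMPLIES 0) OR 0)) -> 0
  row 9 [01001]: (((0 AND 0) OR (NOT 1 OR 1)) AND ((0 IMPLIES 0) OR 0)) -> 1
  row 10 [01010]: (((1 AND 1) OR (NOT 1 OR 0)) AND ((1 IMPLIES 0) OR 1)) -> 1
  row 11 [01011]: (((1 AND 1) OR (NOT 1 OR 1)) AND ((1 IMPLIES 0) OR 1)) -> 1
  row 12 [01100]: (((0 AND 0) OR (NOT 1 OR 0)) AND ((0 IMPLIES 1) OR 0)) -> 0
  row 13 [01101]: (((0 AND 0) OR (NOT 1 OR 1)) AND ((0 IMPLIES 1) OR 0)) -> 1
  row 14 [01110]: (((1 AND 1) OR (NOT 1 OR 0)) AND ((1 IMPLIES 1) OR 1)) -> 1
  row 15 [01111]: (((1 AND 1) OR (NOT 1 OR 1)) AND ((1 IMPLIES 1) OR 1)) -> 1
  row 16 [10000]: (((0 AND 0) OR (NOT 0 OR 0)) AND ((0 IMPLIES 0) OR 0)) -> 1
  row 17 [10001]: (((0 AND 0) OR (NOT 0 OR 1)) AND ((0 IMPLIES 0) OR 0)) -> 1
  row 18 [10010]: (((1 AND 1) OR (NOT 0 OR 0)) AND ((1 IMPLIES 0) OR 1)) -> 1
  row 19 [10011]: (((1 AND 1) OR (NOT 0 OR 1)) AND ((1 IMPLIES 0) OR 1)) -> 1
  row 20 [10100]: (((0 AND 0) OR (NOT 0 OR 0)) AND ((0 IMPLIES 1) OR 0)) -> 1
  row 21 [10101]: (((0 AND 0) OR (NOT 0 OR 1)) AND ((0 IMPLIES 1) OR 0)) -> 1
  row 22 [10110]: (((1 AND 1) OR (NOT 0 OR 0)) AND ((1 IMPLIES 1) OR 1)) -> 1
  row 23 [10111]: (((1 AND 1) OR (NOT 0 OR 1)) AND ((1 IMPLIES 1) OR 1)) -> 1
  row 24 [11000]: (((0 AND 0) OR (NOT 1 OR 0)) AND ((0 IMPLIES 0) OR 0)) -> 0
  row 25 [11001]: (((0 AND 0) OR (NOT 1 OR 1)) AND ((0 IMPLIES 0) OR 0)) -> 1
  row 26 [11010]: (((1 AND 1) OR (NOT 1 OR 0)) AND ((1 IMPLIES 0) OR 1)) -> 1
  row 27 [11011]: (((1 AND 1) OR (NOT 1 OR 1)) AND ((1 IMPLIES 0) OR 1)) -> 1
  row 28 [11100]: (((0 AND 0) OR (NOT 1 OR 0)) AND ((0 IMPLIES 1) OR 0)) -> 0
  row 29 [11101]: (((0 AND 0) OR (NOT 1 OR 1)) AND ((0 IMPLIES 1) OR 0)) -> 1
  row 30 [11110]: (((1 AND 1) OR (NOT 1 OR 0)) AND ((1 IMPLIES 1) OR 1)) -> 1
  row 31 [11111]: (((1 AND 1) OR (NOT 1 OR 1)) AND ((1 IMPLIES 1) OR 1)) -> 1
Full result column, 4 rows per line (a,b,c fixed per line; d,e runs 00..11 left to right):
  rows 0-3 [a,b,c=000]: 1111  = hex F
  rows 4-7 [a,b,c=001]: 1111  = hex F
  rows 8-11 [a,b,c=010]: 0111  = hex 7
  rows 12-15 [a,b,c=011]: 0111  = hex 7
  rows 16-19 [a,b,c=100]: 1111  = hex F
  rows 20-23 [a,b,c=101]: 1111  = hex F
  rows 24-27 [a,b,c=110]: 0111  = hex 7
  rows 28-31 [a,b,c=111]: 0111  = hex 7
Output column (row 0 .. row 31) = 11111111011101111111111101110111
Output column grouped in 4s = 1111 1111 0111 0111 1111 1111 0111 0111 = 0xFF77FF77
Convert to decimal digit by digit (value = value*16 + digit):
  F -> 15
  15*16 + 15 (F) = 255
  255*16 + 7 = 4087
  4087*16 + 7 = 65399
  65399*16 + 15 (F) = 1046399
  1046399*16 + 15 (F) = 16742399
  16742399*16 + 7 = 267878391
  267878391*16 + 7 = 4286054263
Decimal = 4286054263

4286054263
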